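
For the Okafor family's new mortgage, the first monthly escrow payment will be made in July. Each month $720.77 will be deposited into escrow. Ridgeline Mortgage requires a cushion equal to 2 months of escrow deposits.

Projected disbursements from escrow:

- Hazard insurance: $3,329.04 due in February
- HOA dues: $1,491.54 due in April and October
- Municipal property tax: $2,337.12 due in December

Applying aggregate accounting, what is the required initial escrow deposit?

Cushion = 2 × $720.77 = $1,441.54
Trial balance (start $0, +$720.77 each month, − disbursements):
  Jul: +$720.77 → $720.77
  Aug: +$720.77 → $1,441.54
  Sep: +$720.77 → $2,162.31
  Oct: +$720.77 − $1,491.54 → $1,391.54
  Nov: +$720.77 → $2,112.31
  Dec: +$720.77 − $2,337.12 → $495.96
  Jan: +$720.77 → $1,216.73
  Feb: +$720.77 − $3,329.04 → -$1,391.54
  Mar: +$720.77 → -$670.77
  Apr: +$720.77 − $1,491.54 → -$1,441.54
  May: +$720.77 → -$720.77
  Jun: +$720.77 → $0.00
Lowest trial balance = -$1,441.54 (Apr)
Initial deposit = cushion − low point = $1,441.54 − (-$1,441.54) = $2,883.08

$2,883.08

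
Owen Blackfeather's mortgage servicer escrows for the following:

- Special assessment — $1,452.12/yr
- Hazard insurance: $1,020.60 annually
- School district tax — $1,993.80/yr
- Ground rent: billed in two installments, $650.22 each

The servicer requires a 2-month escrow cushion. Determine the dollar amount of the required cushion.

Special assessment: $1,452.12/yr
Hazard insurance: $1,020.60/yr
School district tax: $1,993.80/yr
Ground rent: $650.22 × 2 = $1,300.44/yr
Yearly total = $1,452.12 + $1,020.60 + $1,993.80 + $1,300.44 = $5,766.96
Per month = $5,766.96 ÷ 12 = $480.58
Cushion = 2 × $480.58 = $961.16

$961.16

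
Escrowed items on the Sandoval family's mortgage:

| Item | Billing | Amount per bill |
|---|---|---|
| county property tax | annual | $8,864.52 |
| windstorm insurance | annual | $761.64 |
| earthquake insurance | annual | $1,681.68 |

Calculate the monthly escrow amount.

$942.32

County property tax — $8,864.52/yr
Windstorm insurance — $761.64/yr
Earthquake insurance — $1,681.68/yr
Yearly total = $11,307.84
Per month = $11,307.84 / 12 = $942.32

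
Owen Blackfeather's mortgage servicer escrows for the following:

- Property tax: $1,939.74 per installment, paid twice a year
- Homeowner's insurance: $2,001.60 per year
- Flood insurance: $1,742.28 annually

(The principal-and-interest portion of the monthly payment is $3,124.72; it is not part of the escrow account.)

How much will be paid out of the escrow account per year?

$7,623.36

Property tax = $1,939.74 × 2 = $3,879.48/yr
Homeowner's insurance = $2,001.60/yr
Flood insurance = $1,742.28/yr
Combined annual = $7,623.36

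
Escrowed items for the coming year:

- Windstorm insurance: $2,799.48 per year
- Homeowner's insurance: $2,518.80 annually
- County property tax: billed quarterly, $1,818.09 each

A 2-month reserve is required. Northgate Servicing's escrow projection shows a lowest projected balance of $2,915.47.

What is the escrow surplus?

$817.03

Windstorm insurance: $2,799.48 per year
Homeowner's insurance: $2,518.80 per year
County property tax: $1,818.09 × 4 = $7,272.36 per year
Total per year = $12,590.64
Per month = $12,590.64 ÷ 12 = $1,049.22
Required cushion = 2 × $1,049.22 = $2,098.44
Surplus = $2,915.47 − $2,098.44 = $817.03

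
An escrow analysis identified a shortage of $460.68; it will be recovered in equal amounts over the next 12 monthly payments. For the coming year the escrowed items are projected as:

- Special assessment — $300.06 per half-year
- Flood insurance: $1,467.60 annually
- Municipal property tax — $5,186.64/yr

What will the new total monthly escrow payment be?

Special assessment: $300.06 × 2 = $600.12
Flood insurance: $1,467.60
Municipal property tax: $5,186.64
Total per year = $600.12 + $1,467.60 + $5,186.64 = $7,254.36
Base monthly escrow = $7,254.36 ÷ 12 = $604.53
Shortage spread = $460.68 / 12 = $38.39/mo
New monthly escrow = $604.53 + $38.39 = $642.92

$642.92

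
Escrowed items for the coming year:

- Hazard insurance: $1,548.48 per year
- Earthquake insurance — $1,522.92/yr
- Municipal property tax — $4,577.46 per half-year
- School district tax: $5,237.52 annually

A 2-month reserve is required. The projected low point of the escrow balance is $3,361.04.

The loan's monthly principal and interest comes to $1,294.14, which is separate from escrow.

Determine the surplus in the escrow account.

$450.40

Hazard insurance — $1,548.48 annually
Earthquake insurance — $1,522.92 annually
Municipal property tax — $4,577.46 × 2 = $9,154.92 annually
School district tax — $5,237.52 annually
Combined annual = $17,463.84
Monthly escrow = $17,463.84 / 12 = $1,455.32
Required reserve = 2 × $1,455.32 = $2,910.64
Excess over cushion: $3,361.04 − $2,910.64 = $450.40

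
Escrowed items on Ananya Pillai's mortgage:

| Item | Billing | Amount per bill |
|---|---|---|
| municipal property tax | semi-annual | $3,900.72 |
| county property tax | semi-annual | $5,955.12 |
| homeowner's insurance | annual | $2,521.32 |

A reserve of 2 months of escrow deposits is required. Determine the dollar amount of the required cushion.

$3,705.50

Municipal property tax — $3,900.72 × 2 = $7,801.44/yr
County property tax — $5,955.12 × 2 = $11,910.24/yr
Homeowner's insurance — $2,521.32/yr
Yearly total = $22,233.00
Monthly escrow = $22,233.00 ÷ 12 = $1,852.75
Cushion = 2 × $1,852.75 = $3,705.50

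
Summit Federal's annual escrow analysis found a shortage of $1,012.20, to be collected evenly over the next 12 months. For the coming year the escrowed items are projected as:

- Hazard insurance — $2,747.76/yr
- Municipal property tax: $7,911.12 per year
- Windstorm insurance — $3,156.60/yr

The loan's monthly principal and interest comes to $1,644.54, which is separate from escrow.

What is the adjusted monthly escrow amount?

Hazard insurance = $2,747.76/yr
Municipal property tax = $7,911.12/yr
Windstorm insurance = $3,156.60/yr
Annual escrow total = $2,747.76 + $7,911.12 + $3,156.60 = $13,815.48
Per month = $13,815.48 / 12 = $1,151.29
Shortage spread = $1,012.20 ÷ 12 = $84.35/mo
Adjusted monthly = $1,151.29 + $84.35 = $1,235.64

$1,235.64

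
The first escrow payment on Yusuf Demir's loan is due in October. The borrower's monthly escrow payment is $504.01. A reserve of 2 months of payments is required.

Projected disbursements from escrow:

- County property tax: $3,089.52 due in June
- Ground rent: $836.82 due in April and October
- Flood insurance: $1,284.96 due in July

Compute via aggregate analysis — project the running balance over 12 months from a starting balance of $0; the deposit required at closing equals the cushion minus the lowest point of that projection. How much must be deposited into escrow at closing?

Cushion = 2 × $504.01 = $1,008.02
Trial balance (start $0, +$504.01 each month, − disbursements):
  Oct: +$504.01 − $836.82 → -$332.81
  Nov: +$504.01 → $171.20
  Dec: +$504.01 → $675.21
  Jan: +$504.01 → $1,179.22
  Feb: +$504.01 → $1,683.23
  Mar: +$504.01 → $2,187.24
  Apr: +$504.01 − $836.82 → $1,854.43
  May: +$504.01 → $2,358.44
  Jun: +$504.01 − $3,089.52 → -$227.07
  Jul: +$504.01 − $1,284.96 → -$1,008.02
  Aug: +$504.01 → -$504.01
  Sep: +$504.01 → $0.00
Lowest trial balance = -$1,008.02 (Jul)
Initial deposit = cushion − low point = $1,008.02 − (-$1,008.02) = $2,016.04

$2,016.04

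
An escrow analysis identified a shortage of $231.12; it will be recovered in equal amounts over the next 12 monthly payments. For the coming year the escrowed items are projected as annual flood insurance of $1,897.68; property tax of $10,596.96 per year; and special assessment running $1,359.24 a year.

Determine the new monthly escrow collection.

Flood insurance = $1,897.68/yr
Property tax = $10,596.96/yr
Special assessment = $1,359.24/yr
Yearly total = $1,897.68 + $10,596.96 + $1,359.24 = $13,853.88
Per month = $13,853.88 ÷ 12 = $1,154.49
Monthly shortage recovery: $231.12 ÷ 12 = $19.26
New monthly escrow = $1,154.49 + $19.26 = $1,173.75

$1,173.75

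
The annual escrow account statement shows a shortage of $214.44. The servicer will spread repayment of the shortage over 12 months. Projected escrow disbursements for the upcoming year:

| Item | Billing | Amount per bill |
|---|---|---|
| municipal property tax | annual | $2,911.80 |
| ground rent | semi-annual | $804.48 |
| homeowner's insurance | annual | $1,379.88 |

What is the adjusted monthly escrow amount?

Municipal property tax — $2,911.80
Ground rent — $804.48 × 2 = $1,608.96
Homeowner's insurance — $1,379.88
Annual escrow total = $2,911.80 + $1,608.96 + $1,379.88 = $5,900.64
Per month = $5,900.64 ÷ 12 = $491.72
Shortage per month = $214.44 / 12 = $17.87
New monthly escrow = $491.72 + $17.87 = $509.59

$509.59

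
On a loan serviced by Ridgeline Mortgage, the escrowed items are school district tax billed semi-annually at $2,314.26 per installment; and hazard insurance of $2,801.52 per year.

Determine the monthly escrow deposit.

School district tax: $2,314.26 × 2 = $4,628.52 annually
Hazard insurance: $2,801.52 annually
Yearly total = $4,628.52 + $2,801.52 = $7,430.04
Base monthly escrow = $7,430.04 ÷ 12 = $619.17

$619.17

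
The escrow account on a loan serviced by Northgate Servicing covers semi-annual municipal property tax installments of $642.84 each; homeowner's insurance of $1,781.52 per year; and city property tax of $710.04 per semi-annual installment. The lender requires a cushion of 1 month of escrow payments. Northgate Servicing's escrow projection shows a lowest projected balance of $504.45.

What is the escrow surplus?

Municipal property tax — $642.84 × 2 = $1,285.68/yr
Homeowner's insurance — $1,781.52/yr
City property tax — $710.04 × 2 = $1,420.08/yr
Annual escrow total = $4,487.28
Monthly = $4,487.28 / 12 = $373.94
Cushion = 1 × $373.94 = $373.94
Excess over cushion: $504.45 − $373.94 = $130.51

$130.51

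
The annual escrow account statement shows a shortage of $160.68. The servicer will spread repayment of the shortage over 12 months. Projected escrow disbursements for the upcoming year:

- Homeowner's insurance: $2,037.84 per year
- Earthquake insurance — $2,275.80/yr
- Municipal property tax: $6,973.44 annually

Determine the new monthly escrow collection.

$953.98

Homeowner's insurance = $2,037.84/yr
Earthquake insurance = $2,275.80/yr
Municipal property tax = $6,973.44/yr
Total annual escrow = $11,287.08
Per month = $11,287.08 / 12 = $940.59
Shortage spread = $160.68 / 12 = $13.39/mo
Adjusted monthly = $940.59 + $13.39 = $953.98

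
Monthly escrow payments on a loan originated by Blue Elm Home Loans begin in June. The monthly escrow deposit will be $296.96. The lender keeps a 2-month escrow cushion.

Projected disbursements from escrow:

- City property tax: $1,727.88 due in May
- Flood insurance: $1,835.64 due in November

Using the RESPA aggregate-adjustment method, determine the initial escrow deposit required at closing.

Cushion = 2 × $296.96 = $593.92
Trial balance (start $0, +$296.96 each month, − disbursements):
  Jun: +$296.96 → $296.96
  Jul: +$296.96 → $593.92
  Aug: +$296.96 → $890.88
  Sep: +$296.96 → $1,187.84
  Oct: +$296.96 → $1,484.80
  Nov: +$296.96 − $1,835.64 → -$53.88
  Dec: +$296.96 → $243.08
  Jan: +$296.96 → $540.04
  Feb: +$296.96 → $837.00
  Mar: +$296.96 → $1,133.96
  Apr: +$296.96 → $1,430.92
  May: +$296.96 − $1,727.88 → $0.00
Lowest trial balance = -$53.88 (Nov)
Initial deposit = cushion − low point = $593.92 − (-$53.88) = $647.80

$647.80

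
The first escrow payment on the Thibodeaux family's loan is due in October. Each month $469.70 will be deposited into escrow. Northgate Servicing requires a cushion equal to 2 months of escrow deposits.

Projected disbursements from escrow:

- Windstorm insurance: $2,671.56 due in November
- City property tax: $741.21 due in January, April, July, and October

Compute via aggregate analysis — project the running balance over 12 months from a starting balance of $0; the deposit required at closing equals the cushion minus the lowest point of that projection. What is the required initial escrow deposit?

$3,412.77

Cushion = 2 × $469.70 = $939.40
Trial balance (start $0, +$469.70 each month, − disbursements):
  Oct: +$469.70 − $741.21 → -$271.51
  Nov: +$469.70 − $2,671.56 → -$2,473.37
  Dec: +$469.70 → -$2,003.67
  Jan: +$469.70 − $741.21 → -$2,275.18
  Feb: +$469.70 → -$1,805.48
  Mar: +$469.70 → -$1,335.78
  Apr: +$469.70 − $741.21 → -$1,607.29
  May: +$469.70 → -$1,137.59
  Jun: +$469.70 → -$667.89
  Jul: +$469.70 − $741.21 → -$939.40
  Aug: +$469.70 → -$469.70
  Sep: +$469.70 → $0.00
Lowest trial balance = -$2,473.37 (Nov)
Initial deposit = cushion − low point = $939.40 − (-$2,473.37) = $3,412.77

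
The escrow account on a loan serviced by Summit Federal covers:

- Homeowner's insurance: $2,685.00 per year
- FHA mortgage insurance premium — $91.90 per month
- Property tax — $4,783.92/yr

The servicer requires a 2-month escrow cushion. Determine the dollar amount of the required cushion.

$1,428.62

Homeowner's insurance = $2,685.00
FHA mortgage insurance premium = $91.90 × 12 = $1,102.80
Property tax = $4,783.92
Total annual escrow = $8,571.72
Monthly = $8,571.72 ÷ 12 = $714.31
Cushion = 2 × $714.31 = $1,428.62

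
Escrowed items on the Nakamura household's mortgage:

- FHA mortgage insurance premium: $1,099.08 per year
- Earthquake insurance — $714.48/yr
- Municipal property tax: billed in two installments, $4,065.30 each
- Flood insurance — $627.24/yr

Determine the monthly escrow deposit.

$880.95

FHA mortgage insurance premium = $1,099.08/yr
Earthquake insurance = $714.48/yr
Municipal property tax = $4,065.30 × 2 = $8,130.60/yr
Flood insurance = $627.24/yr
Annual escrow total = $1,099.08 + $714.48 + $8,130.60 + $627.24 = $10,571.40
Per month = $10,571.40 ÷ 12 = $880.95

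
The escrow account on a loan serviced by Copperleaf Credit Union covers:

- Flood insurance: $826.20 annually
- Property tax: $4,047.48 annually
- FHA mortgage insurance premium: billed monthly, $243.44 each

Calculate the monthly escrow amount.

$649.58

Flood insurance — $826.20
Property tax — $4,047.48
FHA mortgage insurance premium — $243.44 × 12 = $2,921.28
Total annual escrow = $7,794.96
Monthly = $7,794.96 ÷ 12 = $649.58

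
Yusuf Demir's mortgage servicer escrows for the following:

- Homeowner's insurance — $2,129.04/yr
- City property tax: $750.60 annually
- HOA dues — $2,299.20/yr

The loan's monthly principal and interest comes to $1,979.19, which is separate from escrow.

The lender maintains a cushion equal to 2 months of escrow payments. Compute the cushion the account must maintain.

Homeowner's insurance = $2,129.04 annually
City property tax = $750.60 annually
HOA dues = $2,299.20 annually
Total annual escrow = $5,178.84
Monthly escrow = $5,178.84 ÷ 12 = $431.57
Cushion = 2 × $431.57 = $863.14

$863.14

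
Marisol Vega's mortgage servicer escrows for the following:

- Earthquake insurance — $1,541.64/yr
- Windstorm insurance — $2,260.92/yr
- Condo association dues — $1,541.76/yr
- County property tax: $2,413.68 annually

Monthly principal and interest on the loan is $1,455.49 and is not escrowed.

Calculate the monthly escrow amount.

Earthquake insurance = $1,541.64/yr
Windstorm insurance = $2,260.92/yr
Condo association dues = $1,541.76/yr
County property tax = $2,413.68/yr
Combined annual = $7,758.00
Base monthly escrow = $7,758.00 ÷ 12 = $646.50

$646.50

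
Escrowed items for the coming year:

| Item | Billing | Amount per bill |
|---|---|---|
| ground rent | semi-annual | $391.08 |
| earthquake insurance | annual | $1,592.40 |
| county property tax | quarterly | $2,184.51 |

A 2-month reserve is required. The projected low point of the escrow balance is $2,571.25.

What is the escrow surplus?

$719.15

Ground rent = $391.08 × 2 = $782.16
Earthquake insurance = $1,592.40
County property tax = $2,184.51 × 4 = $8,738.04
Total annual escrow = $11,112.60
Per month = $11,112.60 / 12 = $926.05
Cushion = 2 × $926.05 = $1,852.10
Excess over cushion: $2,571.25 − $1,852.10 = $719.15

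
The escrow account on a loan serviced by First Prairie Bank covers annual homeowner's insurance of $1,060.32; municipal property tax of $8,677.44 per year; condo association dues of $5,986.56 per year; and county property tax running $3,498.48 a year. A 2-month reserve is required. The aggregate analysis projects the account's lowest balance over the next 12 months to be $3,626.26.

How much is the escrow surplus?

$422.46

Homeowner's insurance: $1,060.32
Municipal property tax: $8,677.44
Condo association dues: $5,986.56
County property tax: $3,498.48
Combined annual = $19,222.80
Base monthly escrow = $19,222.80 / 12 = $1,601.90
Cushion = 2 × $1,601.90 = $3,203.80
Surplus = $3,626.26 − $3,203.80 = $422.46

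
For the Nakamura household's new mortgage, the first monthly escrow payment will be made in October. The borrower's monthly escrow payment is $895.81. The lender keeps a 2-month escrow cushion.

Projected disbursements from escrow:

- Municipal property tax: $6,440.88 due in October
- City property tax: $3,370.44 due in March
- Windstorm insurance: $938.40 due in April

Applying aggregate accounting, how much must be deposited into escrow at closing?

$7,336.69

Cushion = 2 × $895.81 = $1,791.62
Trial balance (start $0, +$895.81 each month, − disbursements):
  Oct: +$895.81 − $6,440.88 → -$5,545.07
  Nov: +$895.81 → -$4,649.26
  Dec: +$895.81 → -$3,753.45
  Jan: +$895.81 → -$2,857.64
  Feb: +$895.81 → -$1,961.83
  Mar: +$895.81 − $3,370.44 → -$4,436.46
  Apr: +$895.81 − $938.40 → -$4,479.05
  May: +$895.81 → -$3,583.24
  Jun: +$895.81 → -$2,687.43
  Jul: +$895.81 → -$1,791.62
  Aug: +$895.81 → -$895.81
  Sep: +$895.81 → $0.00
Lowest trial balance = -$5,545.07 (Oct)
Initial deposit = cushion − low point = $1,791.62 − (-$5,545.07) = $7,336.69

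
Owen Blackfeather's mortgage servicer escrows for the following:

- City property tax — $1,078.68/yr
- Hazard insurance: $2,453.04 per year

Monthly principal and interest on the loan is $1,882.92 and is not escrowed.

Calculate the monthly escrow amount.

$294.31

City property tax — $1,078.68
Hazard insurance — $2,453.04
Total annual escrow = $3,531.72
Monthly escrow = $3,531.72 / 12 = $294.31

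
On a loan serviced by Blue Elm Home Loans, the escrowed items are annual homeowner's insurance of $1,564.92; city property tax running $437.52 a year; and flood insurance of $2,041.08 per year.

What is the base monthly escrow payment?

$336.96

Homeowner's insurance: $1,564.92 annually
City property tax: $437.52 annually
Flood insurance: $2,041.08 annually
Yearly total = $1,564.92 + $437.52 + $2,041.08 = $4,043.52
Monthly escrow = $4,043.52 / 12 = $336.96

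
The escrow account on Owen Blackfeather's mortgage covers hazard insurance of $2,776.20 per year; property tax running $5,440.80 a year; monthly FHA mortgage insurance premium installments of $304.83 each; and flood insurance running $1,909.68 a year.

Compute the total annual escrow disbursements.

Hazard insurance: $2,776.20
Property tax: $5,440.80
FHA mortgage insurance premium: $304.83 × 12 = $3,657.96
Flood insurance: $1,909.68
Yearly total = $13,784.64

$13,784.64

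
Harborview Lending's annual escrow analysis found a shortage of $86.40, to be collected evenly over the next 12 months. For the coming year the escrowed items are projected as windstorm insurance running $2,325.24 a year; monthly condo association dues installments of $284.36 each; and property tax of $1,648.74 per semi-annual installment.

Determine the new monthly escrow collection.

Windstorm insurance: $2,325.24 annually
Condo association dues: $284.36 × 12 = $3,412.32 annually
Property tax: $1,648.74 × 2 = $3,297.48 annually
Combined annual = $9,035.04
Per month = $9,035.04 ÷ 12 = $752.92
Shortage per month = $86.40 / 12 = $7.20
New monthly escrow = $752.92 + $7.20 = $760.12

$760.12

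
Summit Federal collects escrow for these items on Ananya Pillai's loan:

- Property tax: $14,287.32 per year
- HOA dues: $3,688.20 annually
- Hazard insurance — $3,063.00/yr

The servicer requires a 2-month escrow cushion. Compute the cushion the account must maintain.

Property tax: $14,287.32/yr
HOA dues: $3,688.20/yr
Hazard insurance: $3,063.00/yr
Yearly total = $14,287.32 + $3,688.20 + $3,063.00 = $21,038.52
Per month = $21,038.52 / 12 = $1,753.21
Cushion = 2 × $1,753.21 = $3,506.42

$3,506.42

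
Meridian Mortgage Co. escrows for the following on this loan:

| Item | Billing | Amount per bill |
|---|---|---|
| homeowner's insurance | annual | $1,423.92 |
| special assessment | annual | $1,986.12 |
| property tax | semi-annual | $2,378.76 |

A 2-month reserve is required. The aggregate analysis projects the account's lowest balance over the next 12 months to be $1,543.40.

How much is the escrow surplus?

$182.14

Homeowner's insurance = $1,423.92
Special assessment = $1,986.12
Property tax = $2,378.76 × 2 = $4,757.52
Annual escrow total = $1,423.92 + $1,986.12 + $4,757.52 = $8,167.56
Monthly escrow = $8,167.56 / 12 = $680.63
Required cushion = 2 × $680.63 = $1,361.26
Surplus = $1,543.40 − $1,361.26 = $182.14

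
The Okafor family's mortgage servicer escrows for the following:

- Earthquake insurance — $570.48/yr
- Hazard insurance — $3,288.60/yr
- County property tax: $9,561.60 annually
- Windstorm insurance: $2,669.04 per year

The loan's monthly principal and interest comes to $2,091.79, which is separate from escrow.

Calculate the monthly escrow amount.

$1,340.81

Earthquake insurance = $570.48 annually
Hazard insurance = $3,288.60 annually
County property tax = $9,561.60 annually
Windstorm insurance = $2,669.04 annually
Yearly total = $570.48 + $3,288.60 + $9,561.60 + $2,669.04 = $16,089.72
Monthly escrow = $16,089.72 / 12 = $1,340.81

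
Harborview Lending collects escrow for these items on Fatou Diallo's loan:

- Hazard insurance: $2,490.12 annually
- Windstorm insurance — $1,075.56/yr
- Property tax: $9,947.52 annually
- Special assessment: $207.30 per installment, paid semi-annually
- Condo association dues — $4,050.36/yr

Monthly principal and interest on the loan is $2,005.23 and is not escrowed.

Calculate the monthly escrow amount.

$1,498.18

Hazard insurance: $2,490.12
Windstorm insurance: $1,075.56
Property tax: $9,947.52
Special assessment: $207.30 × 2 = $414.60
Condo association dues: $4,050.36
Annual escrow total = $17,978.16
Base monthly escrow = $17,978.16 ÷ 12 = $1,498.18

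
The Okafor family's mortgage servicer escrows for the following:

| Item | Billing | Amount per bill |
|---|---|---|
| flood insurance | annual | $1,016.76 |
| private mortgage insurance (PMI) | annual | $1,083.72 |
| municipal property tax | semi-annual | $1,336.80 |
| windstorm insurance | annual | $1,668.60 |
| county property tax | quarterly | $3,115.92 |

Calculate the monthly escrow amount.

$1,575.53

Flood insurance — $1,016.76/yr
Private mortgage insurance (PMI) — $1,083.72/yr
Municipal property tax — $1,336.80 × 2 = $2,673.60/yr
Windstorm insurance — $1,668.60/yr
County property tax — $3,115.92 × 4 = $12,463.68/yr
Total annual escrow = $1,016.76 + $1,083.72 + $2,673.60 + $1,668.60 + $12,463.68 = $18,906.36
Monthly escrow = $18,906.36 ÷ 12 = $1,575.53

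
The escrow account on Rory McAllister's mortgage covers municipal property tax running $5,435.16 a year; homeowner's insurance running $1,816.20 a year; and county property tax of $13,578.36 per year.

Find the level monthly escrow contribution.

$1,735.81

Municipal property tax: $5,435.16/yr
Homeowner's insurance: $1,816.20/yr
County property tax: $13,578.36/yr
Combined annual = $20,829.72
Monthly = $20,829.72 ÷ 12 = $1,735.81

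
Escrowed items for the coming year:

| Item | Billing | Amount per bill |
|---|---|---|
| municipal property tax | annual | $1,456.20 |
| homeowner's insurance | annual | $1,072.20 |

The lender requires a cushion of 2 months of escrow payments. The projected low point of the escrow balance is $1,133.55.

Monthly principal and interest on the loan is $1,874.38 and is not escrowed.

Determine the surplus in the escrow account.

$712.15

Municipal property tax: $1,456.20
Homeowner's insurance: $1,072.20
Yearly total = $2,528.40
Monthly escrow = $2,528.40 ÷ 12 = $210.70
Cushion = 2 × $210.70 = $421.40
Excess over cushion: $1,133.55 − $421.40 = $712.15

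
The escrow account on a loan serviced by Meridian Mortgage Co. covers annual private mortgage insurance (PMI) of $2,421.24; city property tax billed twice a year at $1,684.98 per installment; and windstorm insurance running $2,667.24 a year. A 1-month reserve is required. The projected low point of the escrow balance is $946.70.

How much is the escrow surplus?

Private mortgage insurance (PMI): $2,421.24
City property tax: $1,684.98 × 2 = $3,369.96
Windstorm insurance: $2,667.24
Combined annual = $8,458.44
Per month = $8,458.44 / 12 = $704.87
Required cushion = 1 × $704.87 = $704.87
Excess over cushion: $946.70 − $704.87 = $241.83

$241.83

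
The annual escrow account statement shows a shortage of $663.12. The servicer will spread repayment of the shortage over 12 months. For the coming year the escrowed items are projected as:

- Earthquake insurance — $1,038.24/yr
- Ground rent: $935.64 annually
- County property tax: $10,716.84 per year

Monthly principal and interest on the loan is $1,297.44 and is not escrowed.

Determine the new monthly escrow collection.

$1,112.82

Earthquake insurance = $1,038.24 per year
Ground rent = $935.64 per year
County property tax = $10,716.84 per year
Total annual escrow = $12,690.72
Base monthly escrow = $12,690.72 / 12 = $1,057.56
Shortage per month = $663.12 ÷ 12 = $55.26
New monthly escrow = $1,057.56 + $55.26 = $1,112.82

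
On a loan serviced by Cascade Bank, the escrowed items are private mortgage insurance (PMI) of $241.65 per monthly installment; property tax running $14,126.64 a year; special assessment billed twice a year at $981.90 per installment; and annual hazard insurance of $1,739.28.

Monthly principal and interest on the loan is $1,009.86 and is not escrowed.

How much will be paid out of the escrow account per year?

Private mortgage insurance (PMI): $241.65 × 12 = $2,899.80 per year
Property tax: $14,126.64 per year
Special assessment: $981.90 × 2 = $1,963.80 per year
Hazard insurance: $1,739.28 per year
Total per year = $2,899.80 + $14,126.64 + $1,963.80 + $1,739.28 = $20,729.52

$20,729.52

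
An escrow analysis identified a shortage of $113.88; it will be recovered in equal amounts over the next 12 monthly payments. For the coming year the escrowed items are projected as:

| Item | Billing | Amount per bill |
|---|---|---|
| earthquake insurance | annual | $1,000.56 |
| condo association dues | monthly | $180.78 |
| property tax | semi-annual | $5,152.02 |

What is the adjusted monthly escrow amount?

$1,132.32

Earthquake insurance: $1,000.56 annually
Condo association dues: $180.78 × 12 = $2,169.36 annually
Property tax: $5,152.02 × 2 = $10,304.04 annually
Annual escrow total = $1,000.56 + $2,169.36 + $10,304.04 = $13,473.96
Per month = $13,473.96 ÷ 12 = $1,122.83
Monthly shortage recovery: $113.88 ÷ 12 = $9.49
New monthly escrow = $1,122.83 + $9.49 = $1,132.32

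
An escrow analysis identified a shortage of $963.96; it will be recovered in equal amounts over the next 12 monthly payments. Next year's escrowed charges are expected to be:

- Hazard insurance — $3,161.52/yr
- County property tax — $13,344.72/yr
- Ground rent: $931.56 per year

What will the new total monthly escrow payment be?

$1,533.48

Hazard insurance — $3,161.52 per year
County property tax — $13,344.72 per year
Ground rent — $931.56 per year
Total per year = $17,437.80
Monthly escrow = $17,437.80 / 12 = $1,453.15
Shortage spread = $963.96 ÷ 12 = $80.33/mo
Adjusted monthly = $1,453.15 + $80.33 = $1,533.48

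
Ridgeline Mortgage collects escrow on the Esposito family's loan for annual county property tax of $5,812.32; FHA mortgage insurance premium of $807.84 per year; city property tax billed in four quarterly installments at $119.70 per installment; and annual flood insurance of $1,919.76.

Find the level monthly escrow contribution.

County property tax — $5,812.32 per year
FHA mortgage insurance premium — $807.84 per year
City property tax — $119.70 × 4 = $478.80 per year
Flood insurance — $1,919.76 per year
Total annual escrow = $9,018.72
Monthly = $9,018.72 ÷ 12 = $751.56

$751.56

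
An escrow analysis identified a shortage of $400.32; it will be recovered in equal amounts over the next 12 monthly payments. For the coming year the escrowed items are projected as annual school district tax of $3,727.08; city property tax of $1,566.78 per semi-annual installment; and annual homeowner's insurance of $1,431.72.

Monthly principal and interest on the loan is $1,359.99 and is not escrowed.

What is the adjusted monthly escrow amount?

School district tax: $3,727.08 annually
City property tax: $1,566.78 × 2 = $3,133.56 annually
Homeowner's insurance: $1,431.72 annually
Annual escrow total = $8,292.36
Monthly escrow = $8,292.36 / 12 = $691.03
Shortage spread = $400.32 ÷ 12 = $33.36/mo
Adjusted monthly = $691.03 + $33.36 = $724.39

$724.39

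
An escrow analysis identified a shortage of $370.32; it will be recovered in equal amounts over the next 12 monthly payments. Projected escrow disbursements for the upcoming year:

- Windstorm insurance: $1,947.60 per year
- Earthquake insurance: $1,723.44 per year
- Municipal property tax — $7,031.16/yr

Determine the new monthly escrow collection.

Windstorm insurance — $1,947.60 per year
Earthquake insurance — $1,723.44 per year
Municipal property tax — $7,031.16 per year
Combined annual = $10,702.20
Per month = $10,702.20 ÷ 12 = $891.85
Shortage spread = $370.32 ÷ 12 = $30.86/mo
Adjusted monthly = $891.85 + $30.86 = $922.71

$922.71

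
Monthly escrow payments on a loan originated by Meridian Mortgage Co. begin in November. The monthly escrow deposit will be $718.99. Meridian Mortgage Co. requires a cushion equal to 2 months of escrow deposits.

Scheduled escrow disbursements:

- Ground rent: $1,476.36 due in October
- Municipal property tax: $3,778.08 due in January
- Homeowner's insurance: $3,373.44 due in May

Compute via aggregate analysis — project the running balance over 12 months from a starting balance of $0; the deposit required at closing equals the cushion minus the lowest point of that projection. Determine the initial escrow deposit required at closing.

Cushion = 2 × $718.99 = $1,437.98
Trial balance (start $0, +$718.99 each month, − disbursements):
  Nov: +$718.99 → $718.99
  Dec: +$718.99 → $1,437.98
  Jan: +$718.99 − $3,778.08 → -$1,621.11
  Feb: +$718.99 → -$902.12
  Mar: +$718.99 → -$183.13
  Apr: +$718.99 → $535.86
  May: +$718.99 − $3,373.44 → -$2,118.59
  Jun: +$718.99 → -$1,399.60
  Jul: +$718.99 → -$680.61
  Aug: +$718.99 → $38.38
  Sep: +$718.99 → $757.37
  Oct: +$718.99 − $1,476.36 → $0.00
Lowest trial balance = -$2,118.59 (May)
Initial deposit = cushion − low point = $1,437.98 − (-$2,118.59) = $3,556.57

$3,556.57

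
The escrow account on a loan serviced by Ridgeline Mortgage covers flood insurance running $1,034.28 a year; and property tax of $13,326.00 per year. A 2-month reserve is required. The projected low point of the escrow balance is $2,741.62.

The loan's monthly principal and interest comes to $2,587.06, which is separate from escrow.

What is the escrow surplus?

Flood insurance: $1,034.28 per year
Property tax: $13,326.00 per year
Total annual escrow = $14,360.28
Monthly escrow = $14,360.28 ÷ 12 = $1,196.69
Required reserve = 2 × $1,196.69 = $2,393.38
Surplus = $2,741.62 − $2,393.38 = $348.24

$348.24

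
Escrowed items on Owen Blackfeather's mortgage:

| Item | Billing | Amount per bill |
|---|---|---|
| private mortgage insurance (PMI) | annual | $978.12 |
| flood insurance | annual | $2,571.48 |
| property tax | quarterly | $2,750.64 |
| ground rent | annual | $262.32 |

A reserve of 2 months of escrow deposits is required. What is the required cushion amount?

$2,469.08

Private mortgage insurance (PMI): $978.12 annually
Flood insurance: $2,571.48 annually
Property tax: $2,750.64 × 4 = $11,002.56 annually
Ground rent: $262.32 annually
Combined annual = $978.12 + $2,571.48 + $11,002.56 + $262.32 = $14,814.48
Base monthly escrow = $14,814.48 ÷ 12 = $1,234.54
Reserve = 2 × $1,234.54 = $2,469.08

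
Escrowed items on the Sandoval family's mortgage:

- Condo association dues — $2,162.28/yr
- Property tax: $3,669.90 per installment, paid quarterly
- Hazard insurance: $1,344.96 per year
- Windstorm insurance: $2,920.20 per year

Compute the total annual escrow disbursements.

Condo association dues: $2,162.28
Property tax: $3,669.90 × 4 = $14,679.60
Hazard insurance: $1,344.96
Windstorm insurance: $2,920.20
Yearly total = $2,162.28 + $14,679.60 + $1,344.96 + $2,920.20 = $21,107.04

$21,107.04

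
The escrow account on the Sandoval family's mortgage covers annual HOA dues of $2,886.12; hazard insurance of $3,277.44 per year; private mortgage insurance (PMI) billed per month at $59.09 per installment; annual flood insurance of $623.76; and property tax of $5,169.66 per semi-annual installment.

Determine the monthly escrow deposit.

$1,486.31

HOA dues = $2,886.12
Hazard insurance = $3,277.44
Private mortgage insurance (PMI) = $59.09 × 12 = $709.08
Flood insurance = $623.76
Property tax = $5,169.66 × 2 = $10,339.32
Total per year = $2,886.12 + $3,277.44 + $709.08 + $623.76 + $10,339.32 = $17,835.72
Monthly = $17,835.72 ÷ 12 = $1,486.31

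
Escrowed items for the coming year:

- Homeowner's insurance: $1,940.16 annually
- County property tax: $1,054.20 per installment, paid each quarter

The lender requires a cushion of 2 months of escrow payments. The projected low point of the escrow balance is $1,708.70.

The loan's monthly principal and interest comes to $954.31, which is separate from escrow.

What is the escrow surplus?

$682.54

Homeowner's insurance: $1,940.16
County property tax: $1,054.20 × 4 = $4,216.80
Annual escrow total = $1,940.16 + $4,216.80 = $6,156.96
Monthly = $6,156.96 ÷ 12 = $513.08
Cushion = 2 × $513.08 = $1,026.16
Surplus = $1,708.70 − $1,026.16 = $682.54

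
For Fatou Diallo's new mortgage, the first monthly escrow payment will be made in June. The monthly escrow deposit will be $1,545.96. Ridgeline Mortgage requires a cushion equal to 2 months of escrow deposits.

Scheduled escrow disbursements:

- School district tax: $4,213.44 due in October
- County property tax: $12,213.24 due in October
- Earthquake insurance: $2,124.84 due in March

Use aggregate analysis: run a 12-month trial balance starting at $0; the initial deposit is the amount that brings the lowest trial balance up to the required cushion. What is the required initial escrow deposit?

Cushion = 2 × $1,545.96 = $3,091.92
Trial balance (start $0, +$1,545.96 each month, − disbursements):
  Jun: +$1,545.96 → $1,545.96
  Jul: +$1,545.96 → $3,091.92
  Aug: +$1,545.96 → $4,637.88
  Sep: +$1,545.96 → $6,183.84
  Oct: +$1,545.96 − $16,426.68 → -$8,696.88
  Nov: +$1,545.96 → -$7,150.92
  Dec: +$1,545.96 → -$5,604.96
  Jan: +$1,545.96 → -$4,059.00
  Feb: +$1,545.96 → -$2,513.04
  Mar: +$1,545.96 − $2,124.84 → -$3,091.92
  Apr: +$1,545.96 → -$1,545.96
  May: +$1,545.96 → $0.00
Lowest trial balance = -$8,696.88 (Oct)
Initial deposit = cushion − low point = $3,091.92 − (-$8,696.88) = $11,788.80

$11,788.80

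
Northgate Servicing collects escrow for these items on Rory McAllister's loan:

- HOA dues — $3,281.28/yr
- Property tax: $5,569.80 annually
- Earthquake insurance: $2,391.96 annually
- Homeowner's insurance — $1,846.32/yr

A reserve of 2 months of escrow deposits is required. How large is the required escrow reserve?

$2,181.56

HOA dues = $3,281.28
Property tax = $5,569.80
Earthquake insurance = $2,391.96
Homeowner's insurance = $1,846.32
Total per year = $3,281.28 + $5,569.80 + $2,391.96 + $1,846.32 = $13,089.36
Monthly = $13,089.36 ÷ 12 = $1,090.78
Reserve = 2 × $1,090.78 = $2,181.56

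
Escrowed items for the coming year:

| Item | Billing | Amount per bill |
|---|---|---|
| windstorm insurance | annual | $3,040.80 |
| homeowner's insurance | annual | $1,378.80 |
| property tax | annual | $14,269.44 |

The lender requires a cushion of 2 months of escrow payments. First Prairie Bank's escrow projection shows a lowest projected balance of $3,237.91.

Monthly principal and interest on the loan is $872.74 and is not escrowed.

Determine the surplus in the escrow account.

$123.07

Windstorm insurance: $3,040.80
Homeowner's insurance: $1,378.80
Property tax: $14,269.44
Combined annual = $3,040.80 + $1,378.80 + $14,269.44 = $18,689.04
Monthly = $18,689.04 / 12 = $1,557.42
Cushion = 2 × $1,557.42 = $3,114.84
Surplus = $3,237.91 − $3,114.84 = $123.07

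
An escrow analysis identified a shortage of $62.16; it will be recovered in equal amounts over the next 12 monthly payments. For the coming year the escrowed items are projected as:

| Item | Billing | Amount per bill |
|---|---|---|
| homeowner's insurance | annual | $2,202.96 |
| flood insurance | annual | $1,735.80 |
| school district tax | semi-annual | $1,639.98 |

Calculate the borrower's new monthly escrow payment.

$606.74

Homeowner's insurance — $2,202.96 per year
Flood insurance — $1,735.80 per year
School district tax — $1,639.98 × 2 = $3,279.96 per year
Annual escrow total = $2,202.96 + $1,735.80 + $3,279.96 = $7,218.72
Per month = $7,218.72 ÷ 12 = $601.56
Monthly shortage recovery: $62.16 / 12 = $5.18
New monthly escrow = $601.56 + $5.18 = $606.74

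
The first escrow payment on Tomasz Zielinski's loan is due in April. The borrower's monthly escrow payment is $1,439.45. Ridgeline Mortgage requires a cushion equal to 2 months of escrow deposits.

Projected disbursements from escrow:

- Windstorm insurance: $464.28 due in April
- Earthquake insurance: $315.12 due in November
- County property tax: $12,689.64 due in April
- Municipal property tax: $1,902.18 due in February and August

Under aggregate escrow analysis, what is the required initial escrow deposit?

$14,593.37

Cushion = 2 × $1,439.45 = $2,878.90
Trial balance (start $0, +$1,439.45 each month, − disbursements):
  Apr: +$1,439.45 − $13,153.92 → -$11,714.47
  May: +$1,439.45 → -$10,275.02
  Jun: +$1,439.45 → -$8,835.57
  Jul: +$1,439.45 → -$7,396.12
  Aug: +$1,439.45 − $1,902.18 → -$7,858.85
  Sep: +$1,439.45 → -$6,419.40
  Oct: +$1,439.45 → -$4,979.95
  Nov: +$1,439.45 − $315.12 → -$3,855.62
  Dec: +$1,439.45 → -$2,416.17
  Jan: +$1,439.45 → -$976.72
  Feb: +$1,439.45 − $1,902.18 → -$1,439.45
  Mar: +$1,439.45 → $0.00
Lowest trial balance = -$11,714.47 (Apr)
Initial deposit = cushion − low point = $2,878.90 − (-$11,714.47) = $14,593.37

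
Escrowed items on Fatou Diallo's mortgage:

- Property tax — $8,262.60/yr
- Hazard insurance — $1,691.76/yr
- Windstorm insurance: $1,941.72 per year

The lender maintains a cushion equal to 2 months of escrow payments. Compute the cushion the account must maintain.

$1,982.68

Property tax — $8,262.60/yr
Hazard insurance — $1,691.76/yr
Windstorm insurance — $1,941.72/yr
Annual escrow total = $11,896.08
Monthly = $11,896.08 ÷ 12 = $991.34
Reserve = 2 × $991.34 = $1,982.68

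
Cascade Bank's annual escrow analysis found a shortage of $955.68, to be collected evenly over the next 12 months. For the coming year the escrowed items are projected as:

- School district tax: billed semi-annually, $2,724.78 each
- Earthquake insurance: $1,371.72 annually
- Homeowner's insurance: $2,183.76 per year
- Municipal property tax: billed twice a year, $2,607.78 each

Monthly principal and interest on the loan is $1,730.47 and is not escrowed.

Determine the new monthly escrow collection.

$1,264.69

School district tax = $2,724.78 × 2 = $5,449.56
Earthquake insurance = $1,371.72
Homeowner's insurance = $2,183.76
Municipal property tax = $2,607.78 × 2 = $5,215.56
Yearly total = $5,449.56 + $1,371.72 + $2,183.76 + $5,215.56 = $14,220.60
Monthly escrow = $14,220.60 ÷ 12 = $1,185.05
Shortage per month = $955.68 ÷ 12 = $79.64
New monthly escrow = $1,185.05 + $79.64 = $1,264.69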